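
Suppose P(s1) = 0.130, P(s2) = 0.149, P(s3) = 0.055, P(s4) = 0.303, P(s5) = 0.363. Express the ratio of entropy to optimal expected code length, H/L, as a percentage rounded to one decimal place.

96.2%

Entropy H = −Σ p log₂ p ≈ 2.0747 bits.
Huffman merges: 11/200+13/100→37/200; 149/1000+37/200→167/500; 303/1000+167/500→637/1000; 363/1000+637/1000→1. L = 539/250 ≈ 2.1560.
Efficiency = H/L = 2.0747/2.1560 = 96.2%.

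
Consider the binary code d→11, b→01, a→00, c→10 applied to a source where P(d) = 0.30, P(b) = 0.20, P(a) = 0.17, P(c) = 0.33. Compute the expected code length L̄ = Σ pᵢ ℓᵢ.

2 bits/symbol

L̄ = Σ pᵢ·ℓᵢ = 0.30·2 + 0.20·2 + 0.17·2 + 0.33·2 = 2 bits/symbol.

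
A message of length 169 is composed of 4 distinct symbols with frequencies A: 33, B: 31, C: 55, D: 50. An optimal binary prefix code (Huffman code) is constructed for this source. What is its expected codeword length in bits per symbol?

Probabilities are the counts divided by 169.
Repeatedly combine the two least-probable nodes; the expected code length is the sum of the merged weights.
merge 31/169 + 33/169 → 64/169
merge 50/169 + 55/169 → 105/169
merge 64/169 + 105/169 → 1
L = 64/169 + 105/169 + 1 = 2 bits/symbol.

2 bits/symbol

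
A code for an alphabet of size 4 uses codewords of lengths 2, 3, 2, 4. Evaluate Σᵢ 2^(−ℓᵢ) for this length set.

With common denominator 2^4 = 16: Σ 2^(−ℓᵢ) = 4/16 + 2/16 + 4/16 + 1/16 = 11/16 = 0.6875.

0.6875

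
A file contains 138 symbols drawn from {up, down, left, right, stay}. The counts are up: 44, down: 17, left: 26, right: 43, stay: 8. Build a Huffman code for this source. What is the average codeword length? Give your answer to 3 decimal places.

Probabilities are the counts divided by 138.
Repeatedly combine the two least-probable nodes; the expected code length is the sum of the merged weights.
merge 4/69 + 17/138 → 25/138
merge 25/138 + 13/69 → 17/46
merge 43/138 + 22/69 → 29/46
merge 17/46 + 29/46 → 1
L = 25/138 + 17/46 + 29/46 + 1 = 301/138 ≈ 2.181 bits/symbol.

2.181 bits/symbol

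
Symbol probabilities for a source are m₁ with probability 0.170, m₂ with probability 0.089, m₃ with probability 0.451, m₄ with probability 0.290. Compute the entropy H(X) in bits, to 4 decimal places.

1.7812 bits

H = −Σ pᵢ log₂ pᵢ.
−0.170·log₂(0.170) = 0.4346
−0.089·log₂(0.089) = 0.3106
−0.451·log₂(0.451) = 0.5181
−0.290·log₂(0.290) = 0.5179
Sum ≈ 1.7812 → 1.7812 bits.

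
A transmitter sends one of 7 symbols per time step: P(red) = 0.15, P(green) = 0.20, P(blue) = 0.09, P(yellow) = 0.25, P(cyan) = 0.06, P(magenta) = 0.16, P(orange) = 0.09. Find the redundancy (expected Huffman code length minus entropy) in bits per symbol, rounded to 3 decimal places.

Entropy H = −Σ p log₂ p ≈ 2.6668 bits.
Huffman merges: 3/50+9/100→3/20; 9/100+3/20→6/25; 3/20+4/25→31/100; 1/5+6/25→11/25; 1/4+31/100→14/25; 11/25+14/25→1. L = 27/10 ≈ 2.7000.
L − H = 2.7000 − 2.6668 = 0.033 bits.

0.033 bits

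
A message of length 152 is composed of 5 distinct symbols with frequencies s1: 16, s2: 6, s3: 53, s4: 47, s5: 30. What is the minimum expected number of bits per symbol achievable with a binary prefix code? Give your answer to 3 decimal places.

2.138 bits/symbol

Probabilities are the counts divided by 152.
Repeatedly combine the two least-probable nodes; the expected code length is the sum of the merged weights.
merge 3/76 + 2/19 → 11/76
merge 11/76 + 15/76 → 13/38
merge 47/152 + 13/38 → 99/152
merge 53/152 + 99/152 → 1
L = 11/76 + 13/38 + 99/152 + 1 = 325/152 ≈ 2.138 bits/symbol.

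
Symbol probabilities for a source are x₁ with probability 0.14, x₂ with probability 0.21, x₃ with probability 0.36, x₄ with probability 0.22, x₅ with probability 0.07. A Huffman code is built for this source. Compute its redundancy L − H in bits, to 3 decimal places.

Entropy H = −Σ p log₂ p ≈ 2.1497 bits.
Huffman merges: 7/100+7/50→21/100; 21/100+21/100→21/50; 11/50+9/25→29/50; 21/50+29/50→1. L = 221/100 ≈ 2.2100.
L − H = 2.2100 − 2.1497 = 0.060 bits.

0.060 bits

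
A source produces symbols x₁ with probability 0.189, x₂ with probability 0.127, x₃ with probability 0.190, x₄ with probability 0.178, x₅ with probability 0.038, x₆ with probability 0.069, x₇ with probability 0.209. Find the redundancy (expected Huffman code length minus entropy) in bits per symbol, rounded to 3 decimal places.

0.060 bits

Entropy H = −Σ p log₂ p ≈ 2.6483 bits.
Huffman merges: 19/500+69/1000→107/1000; 107/1000+127/1000→117/500; 89/500+189/1000→367/1000; 19/100+209/1000→399/1000; 117/500+367/1000→601/1000; 399/1000+601/1000→1. L = 677/250 ≈ 2.7080.
L − H = 2.7080 − 2.6483 = 0.060 bits.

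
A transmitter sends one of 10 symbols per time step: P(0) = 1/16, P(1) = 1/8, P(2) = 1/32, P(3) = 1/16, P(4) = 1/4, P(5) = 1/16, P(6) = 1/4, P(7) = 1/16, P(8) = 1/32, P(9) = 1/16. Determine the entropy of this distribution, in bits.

Each probability is a power of 1/2, so log₂(1/p) is an integer.
H = Σ p·log₂(1/p) = 1/16·4 + 1/8·3 + 1/32·5 + 1/16·4 + 1/4·2 + 1/16·4 + 1/4·2 + 1/16·4 + 1/32·5 + 1/16·4 = 2.9375 bits.

2.9375 bits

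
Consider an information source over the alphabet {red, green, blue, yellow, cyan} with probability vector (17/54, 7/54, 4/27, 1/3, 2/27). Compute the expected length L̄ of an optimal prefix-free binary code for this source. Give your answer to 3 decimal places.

2.204 bits/symbol

Repeatedly combine the two least-probable nodes; the expected code length is the sum of the merged weights.
merge 2/27 + 7/54 → 11/54
merge 4/27 + 11/54 → 19/54
merge 17/54 + 1/3 → 35/54
merge 19/54 + 35/54 → 1
L = 11/54 + 19/54 + 35/54 + 1 = 119/54 ≈ 2.204 bits/symbol.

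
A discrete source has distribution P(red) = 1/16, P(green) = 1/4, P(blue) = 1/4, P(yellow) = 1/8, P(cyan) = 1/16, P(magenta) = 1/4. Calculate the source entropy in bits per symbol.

2.375 bits

Each probability is a power of 1/2, so log₂(1/p) is an integer.
H = Σ p·log₂(1/p) = 1/16·4 + 1/4·2 + 1/4·2 + 1/8·3 + 1/16·4 + 1/4·2 = 2.375 bits.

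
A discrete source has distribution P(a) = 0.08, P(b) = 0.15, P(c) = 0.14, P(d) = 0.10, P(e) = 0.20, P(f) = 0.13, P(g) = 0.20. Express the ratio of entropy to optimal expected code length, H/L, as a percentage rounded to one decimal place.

Entropy H = −Σ p log₂ p ≈ 2.7428 bits.
Huffman merges: 2/25+1/10→9/50; 13/100+7/50→27/100; 3/20+9/50→33/100; 1/5+1/5→2/5; 27/100+33/100→3/5; 2/5+3/5→1. L = 139/50 ≈ 2.7800.
Efficiency = H/L = 2.7428/2.7800 = 98.7%.

98.7%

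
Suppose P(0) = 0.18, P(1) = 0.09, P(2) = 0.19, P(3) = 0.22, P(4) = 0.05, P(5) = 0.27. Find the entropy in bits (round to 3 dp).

2.420 bits

H = −Σ pᵢ log₂ pᵢ.
−0.18·log₂(0.18) = 0.4453
−0.09·log₂(0.09) = 0.3127
−0.19·log₂(0.19) = 0.4552
−0.22·log₂(0.22) = 0.4806
−0.05·log₂(0.05) = 0.2161
−0.27·log₂(0.27) = 0.5100
Sum ≈ 2.4199 → 2.420 bits.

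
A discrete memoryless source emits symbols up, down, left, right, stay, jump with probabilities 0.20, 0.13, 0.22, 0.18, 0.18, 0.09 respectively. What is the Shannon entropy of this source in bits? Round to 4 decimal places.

2.5309 bits

H = −Σ pᵢ log₂ pᵢ.
−0.20·log₂(0.20) = 0.4644
−0.13·log₂(0.13) = 0.3826
−0.22·log₂(0.22) = 0.4806
−0.18·log₂(0.18) = 0.4453
−0.18·log₂(0.18) = 0.4453
−0.09·log₂(0.09) = 0.3127
Sum ≈ 2.5309 → 2.5309 bits.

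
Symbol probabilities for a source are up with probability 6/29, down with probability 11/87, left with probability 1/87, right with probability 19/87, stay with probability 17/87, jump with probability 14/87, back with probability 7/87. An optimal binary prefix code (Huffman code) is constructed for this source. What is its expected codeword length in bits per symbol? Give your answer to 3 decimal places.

2.667 bits/symbol

Repeatedly combine the two least-probable nodes; the expected code length is the sum of the merged weights.
merge 1/87 + 7/87 → 8/87
merge 8/87 + 11/87 → 19/87
merge 14/87 + 17/87 → 31/87
merge 6/29 + 19/87 → 37/87
merge 19/87 + 31/87 → 50/87
merge 37/87 + 50/87 → 1
L = 8/87 + 19/87 + 31/87 + 37/87 + 50/87 + 1 = 8/3 ≈ 2.667 bits/symbol.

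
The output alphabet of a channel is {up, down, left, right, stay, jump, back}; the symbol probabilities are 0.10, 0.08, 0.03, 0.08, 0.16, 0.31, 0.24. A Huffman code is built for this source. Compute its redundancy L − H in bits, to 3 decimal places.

Entropy H = −Σ p log₂ p ≈ 2.5079 bits.
Huffman merges: 3/100+2/25→11/100; 2/25+1/10→9/50; 11/100+4/25→27/100; 9/50+6/25→21/50; 27/100+31/100→29/50; 21/50+29/50→1. L = 64/25 ≈ 2.5600.
L − H = 2.5600 − 2.5079 = 0.052 bits.

0.052 bits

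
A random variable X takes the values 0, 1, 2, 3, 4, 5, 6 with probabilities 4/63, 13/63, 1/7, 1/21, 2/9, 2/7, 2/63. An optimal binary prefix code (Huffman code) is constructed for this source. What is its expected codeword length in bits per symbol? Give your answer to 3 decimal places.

2.508 bits/symbol

Repeatedly combine the two least-probable nodes; the expected code length is the sum of the merged weights.
merge 2/63 + 1/21 → 5/63
merge 4/63 + 5/63 → 1/7
merge 1/7 + 1/7 → 2/7
merge 13/63 + 2/9 → 3/7
merge 2/7 + 2/7 → 4/7
merge 3/7 + 4/7 → 1
L = 5/63 + 1/7 + 2/7 + 3/7 + 4/7 + 1 = 158/63 ≈ 2.508 bits/symbol.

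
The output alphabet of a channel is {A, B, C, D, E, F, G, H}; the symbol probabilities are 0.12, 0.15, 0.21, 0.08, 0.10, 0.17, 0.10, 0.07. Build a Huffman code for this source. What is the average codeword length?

Repeatedly combine the two least-probable nodes; the expected code length is the sum of the merged weights.
merge 7/100 + 2/25 → 3/20
merge 1/10 + 1/10 → 1/5
merge 3/25 + 3/20 → 27/100
merge 3/20 + 17/100 → 8/25
merge 1/5 + 21/100 → 41/100
merge 27/100 + 8/25 → 59/100
merge 41/100 + 59/100 → 1
L = 3/20 + 1/5 + 27/100 + 8/25 + 41/100 + 59/100 + 1 = 147/50 = 2.94 bits/symbol.

2.94 bits/symbol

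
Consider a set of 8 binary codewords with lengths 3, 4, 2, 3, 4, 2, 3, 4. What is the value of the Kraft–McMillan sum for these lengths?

1.0625

With common denominator 2^4 = 16: Σ 2^(−ℓᵢ) = 2/16 + 1/16 + 4/16 + 2/16 + 1/16 + 4/16 + 2/16 + 1/16 = 17/16 = 1.0625.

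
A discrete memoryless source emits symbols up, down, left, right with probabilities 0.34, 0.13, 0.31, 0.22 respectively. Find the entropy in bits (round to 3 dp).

H = −Σ pᵢ log₂ pᵢ.
−0.34·log₂(0.34) = 0.5292
−0.13·log₂(0.13) = 0.3826
−0.31·log₂(0.31) = 0.5238
−0.22·log₂(0.22) = 0.4806
Sum ≈ 1.9162 → 1.916 bits.

1.916 bits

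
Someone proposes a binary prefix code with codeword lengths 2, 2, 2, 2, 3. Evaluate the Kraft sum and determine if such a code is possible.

1.125; no

With common denominator 2^3 = 8: Σ 2^(−ℓᵢ) = 2/8 + 2/8 + 2/8 + 2/8 + 1/8 = 9/8 = 1.125.
Kraft's inequality requires Σ ≤ 1; here Σ = 1.125 > 1, so no such prefix code exists.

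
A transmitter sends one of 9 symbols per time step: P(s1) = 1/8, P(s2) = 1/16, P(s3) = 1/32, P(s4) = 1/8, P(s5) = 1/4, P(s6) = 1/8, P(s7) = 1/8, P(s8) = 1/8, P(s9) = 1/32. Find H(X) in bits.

Each probability is a power of 1/2, so log₂(1/p) is an integer.
H = Σ p·log₂(1/p) = 1/8·3 + 1/16·4 + 1/32·5 + 1/8·3 + 1/4·2 + 1/8·3 + 1/8·3 + 1/8·3 + 1/32·5 = 2.9375 bits.

2.9375 bits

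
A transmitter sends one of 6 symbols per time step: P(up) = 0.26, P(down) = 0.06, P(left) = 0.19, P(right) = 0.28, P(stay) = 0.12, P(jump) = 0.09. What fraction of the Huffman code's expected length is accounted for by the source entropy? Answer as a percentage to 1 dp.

99.1%

Entropy H = −Σ p log₂ p ≈ 2.3980 bits.
Huffman merges: 3/50+9/100→3/20; 3/25+3/20→27/100; 19/100+13/50→9/20; 27/100+7/25→11/20; 9/20+11/20→1. L = 121/50 ≈ 2.4200.
Efficiency = H/L = 2.3980/2.4200 = 99.1%.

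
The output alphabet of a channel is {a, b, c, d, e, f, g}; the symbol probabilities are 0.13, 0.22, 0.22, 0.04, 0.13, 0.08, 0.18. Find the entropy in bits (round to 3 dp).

2.649 bits

H = −Σ pᵢ log₂ pᵢ.
−0.13·log₂(0.13) = 0.3826
−0.22·log₂(0.22) = 0.4806
−0.22·log₂(0.22) = 0.4806
−0.04·log₂(0.04) = 0.1858
−0.13·log₂(0.13) = 0.3826
−0.08·log₂(0.08) = 0.2915
−0.18·log₂(0.18) = 0.4453
Sum ≈ 2.6490 → 2.649 bits.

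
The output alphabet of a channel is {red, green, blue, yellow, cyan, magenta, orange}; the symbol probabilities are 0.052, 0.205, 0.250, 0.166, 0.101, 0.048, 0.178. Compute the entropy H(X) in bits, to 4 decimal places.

H = −Σ pᵢ log₂ pᵢ.
−0.052·log₂(0.052) = 0.2218
−0.205·log₂(0.205) = 0.4687
−0.250·log₂(0.250) = 0.5000
−0.166·log₂(0.166) = 0.4301
−0.101·log₂(0.101) = 0.3341
−0.048·log₂(0.048) = 0.2103
−0.178·log₂(0.178) = 0.4432
Sum ≈ 2.6081 → 2.6081 bits.

2.6081 bits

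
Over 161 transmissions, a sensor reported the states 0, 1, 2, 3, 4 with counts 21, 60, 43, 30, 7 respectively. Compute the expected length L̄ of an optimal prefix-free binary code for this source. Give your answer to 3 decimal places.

Probabilities are the counts divided by 161.
Repeatedly combine the two least-probable nodes; the expected code length is the sum of the merged weights.
merge 1/23 + 3/23 → 4/23
merge 4/23 + 30/161 → 58/161
merge 43/161 + 58/161 → 101/161
merge 60/161 + 101/161 → 1
L = 4/23 + 58/161 + 101/161 + 1 = 348/161 ≈ 2.161 bits/symbol.

2.161 bits/symbol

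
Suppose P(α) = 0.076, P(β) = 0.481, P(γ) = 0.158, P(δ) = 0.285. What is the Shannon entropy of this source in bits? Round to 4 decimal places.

H = −Σ pᵢ log₂ pᵢ.
−0.076·log₂(0.076) = 0.2826
−0.481·log₂(0.481) = 0.5079
−0.158·log₂(0.158) = 0.4206
−0.285·log₂(0.285) = 0.5161
Sum ≈ 1.7272 → 1.7272 bits.

1.7272 bits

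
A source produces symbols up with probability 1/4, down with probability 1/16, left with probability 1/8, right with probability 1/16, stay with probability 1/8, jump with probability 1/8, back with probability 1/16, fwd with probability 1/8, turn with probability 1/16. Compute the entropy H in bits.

3 bits

Each probability is a power of 1/2, so log₂(1/p) is an integer.
H = Σ p·log₂(1/p) = 1/4·2 + 1/16·4 + 1/8·3 + 1/16·4 + 1/8·3 + 1/8·3 + 1/16·4 + 1/8·3 + 1/16·4 = 3 bits.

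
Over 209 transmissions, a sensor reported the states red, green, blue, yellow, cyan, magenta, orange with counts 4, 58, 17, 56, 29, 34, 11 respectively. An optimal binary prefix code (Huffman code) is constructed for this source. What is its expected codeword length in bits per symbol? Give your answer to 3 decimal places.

2.517 bits/symbol

Probabilities are the counts divided by 209.
Repeatedly combine the two least-probable nodes; the expected code length is the sum of the merged weights.
merge 4/209 + 1/19 → 15/209
merge 15/209 + 17/209 → 32/209
merge 29/209 + 32/209 → 61/209
merge 34/209 + 56/209 → 90/209
merge 58/209 + 61/209 → 119/209
merge 90/209 + 119/209 → 1
L = 15/209 + 32/209 + 61/209 + 90/209 + 119/209 + 1 = 526/209 ≈ 2.517 bits/symbol.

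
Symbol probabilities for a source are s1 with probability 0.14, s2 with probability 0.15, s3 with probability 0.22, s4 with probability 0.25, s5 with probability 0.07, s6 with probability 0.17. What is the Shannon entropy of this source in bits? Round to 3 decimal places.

2.491 bits

H = −Σ pᵢ log₂ pᵢ.
−0.14·log₂(0.14) = 0.3971
−0.15·log₂(0.15) = 0.4105
−0.22·log₂(0.22) = 0.4806
−0.25·log₂(0.25) = 0.5000
−0.07·log₂(0.07) = 0.2686
−0.17·log₂(0.17) = 0.4346
Sum ≈ 2.4914 → 2.491 bits.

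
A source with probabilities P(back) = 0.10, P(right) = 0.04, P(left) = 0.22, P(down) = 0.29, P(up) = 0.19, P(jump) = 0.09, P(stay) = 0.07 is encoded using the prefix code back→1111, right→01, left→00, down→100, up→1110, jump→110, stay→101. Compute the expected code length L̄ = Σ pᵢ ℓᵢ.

3.03 bits/symbol

L̄ = Σ pᵢ·ℓᵢ = 0.10·4 + 0.04·2 + 0.22·2 + 0.29·3 + 0.19·4 + 0.09·3 + 0.07·3 = 3.03 bits/symbol.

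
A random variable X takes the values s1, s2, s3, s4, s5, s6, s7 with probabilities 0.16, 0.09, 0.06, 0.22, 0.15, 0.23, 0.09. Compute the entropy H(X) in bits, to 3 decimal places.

H = −Σ pᵢ log₂ pᵢ.
−0.16·log₂(0.16) = 0.4230
−0.09·log₂(0.09) = 0.3127
−0.06·log₂(0.06) = 0.2435
−0.22·log₂(0.22) = 0.4806
−0.15·log₂(0.15) = 0.4105
−0.23·log₂(0.23) = 0.4877
−0.09·log₂(0.09) = 0.3127
Sum ≈ 2.6706 → 2.671 bits.

2.671 bits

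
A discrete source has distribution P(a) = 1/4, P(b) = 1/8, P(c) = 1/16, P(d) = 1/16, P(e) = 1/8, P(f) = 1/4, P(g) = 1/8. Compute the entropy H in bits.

Each probability is a power of 1/2, so log₂(1/p) is an integer.
H = Σ p·log₂(1/p) = 1/4·2 + 1/8·3 + 1/16·4 + 1/16·4 + 1/8·3 + 1/4·2 + 1/8·3 = 2.625 bits.

2.625 bits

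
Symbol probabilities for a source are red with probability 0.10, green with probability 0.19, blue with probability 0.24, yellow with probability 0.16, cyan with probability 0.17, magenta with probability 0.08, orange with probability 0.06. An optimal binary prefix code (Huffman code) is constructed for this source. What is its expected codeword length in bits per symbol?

Repeatedly combine the two least-probable nodes; the expected code length is the sum of the merged weights.
merge 3/50 + 2/25 → 7/50
merge 1/10 + 7/50 → 6/25
merge 4/25 + 17/100 → 33/100
merge 19/100 + 6/25 → 43/100
merge 6/25 + 33/100 → 57/100
merge 43/100 + 57/100 → 1
L = 7/50 + 6/25 + 33/100 + 43/100 + 57/100 + 1 = 271/100 = 2.71 bits/symbol.

2.71 bits/symbol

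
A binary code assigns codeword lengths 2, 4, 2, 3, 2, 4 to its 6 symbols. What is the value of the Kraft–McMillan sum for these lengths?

1

With common denominator 2^4 = 16: Σ 2^(−ℓᵢ) = 4/16 + 1/16 + 4/16 + 2/16 + 4/16 + 1/16 = 16/16 = 1.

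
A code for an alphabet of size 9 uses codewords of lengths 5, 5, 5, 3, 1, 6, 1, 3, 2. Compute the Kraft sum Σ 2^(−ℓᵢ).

With common denominator 2^6 = 64: Σ 2^(−ℓᵢ) = 2/64 + 2/64 + 2/64 + 8/64 + 32/64 + 1/64 + 32/64 + 8/64 + 16/64 = 103/64 = 1.609375.

1.609375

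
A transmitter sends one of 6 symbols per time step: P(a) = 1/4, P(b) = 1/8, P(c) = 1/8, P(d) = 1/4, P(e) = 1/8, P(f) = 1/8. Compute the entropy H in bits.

Each probability is a power of 1/2, so log₂(1/p) is an integer.
H = Σ p·log₂(1/p) = 1/4·2 + 1/8·3 + 1/8·3 + 1/4·2 + 1/8·3 + 1/8·3 = 2.5 bits.

2.5 bits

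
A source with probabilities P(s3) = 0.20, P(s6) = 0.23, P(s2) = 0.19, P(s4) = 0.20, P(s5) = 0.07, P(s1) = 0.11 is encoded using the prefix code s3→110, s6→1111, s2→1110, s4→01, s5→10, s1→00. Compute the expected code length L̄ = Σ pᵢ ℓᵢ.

3.04 bits/symbol

L̄ = Σ pᵢ·ℓᵢ = 0.20·3 + 0.23·4 + 0.19·4 + 0.20·2 + 0.07·2 + 0.11·2 = 3.04 bits/symbol.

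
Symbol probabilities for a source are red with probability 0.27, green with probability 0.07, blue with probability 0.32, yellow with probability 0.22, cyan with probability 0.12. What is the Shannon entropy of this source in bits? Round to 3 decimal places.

2.152 bits

H = −Σ pᵢ log₂ pᵢ.
−0.27·log₂(0.27) = 0.5100
−0.07·log₂(0.07) = 0.2686
−0.32·log₂(0.32) = 0.5260
−0.22·log₂(0.22) = 0.4806
−0.12·log₂(0.12) = 0.3671
Sum ≈ 2.1523 → 2.152 bits.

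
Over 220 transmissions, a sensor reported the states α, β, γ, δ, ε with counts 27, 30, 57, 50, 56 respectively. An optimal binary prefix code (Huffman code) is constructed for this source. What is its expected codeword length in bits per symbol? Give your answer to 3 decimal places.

Probabilities are the counts divided by 220.
Repeatedly combine the two least-probable nodes; the expected code length is the sum of the merged weights.
merge 27/220 + 3/22 → 57/220
merge 5/22 + 14/55 → 53/110
merge 57/220 + 57/220 → 57/110
merge 53/110 + 57/110 → 1
L = 57/220 + 53/110 + 57/110 + 1 = 497/220 ≈ 2.259 bits/symbol.

2.259 bits/symbol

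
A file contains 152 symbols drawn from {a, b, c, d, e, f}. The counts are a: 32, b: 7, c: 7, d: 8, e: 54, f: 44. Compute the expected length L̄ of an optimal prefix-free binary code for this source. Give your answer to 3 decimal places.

Probabilities are the counts divided by 152.
Repeatedly combine the two least-probable nodes; the expected code length is the sum of the merged weights.
merge 7/152 + 7/152 → 7/76
merge 1/19 + 7/76 → 11/76
merge 11/76 + 4/19 → 27/76
merge 11/38 + 27/76 → 49/76
merge 27/76 + 49/76 → 1
L = 7/76 + 11/76 + 27/76 + 49/76 + 1 = 85/38 ≈ 2.237 bits/symbol.

2.237 bits/symbol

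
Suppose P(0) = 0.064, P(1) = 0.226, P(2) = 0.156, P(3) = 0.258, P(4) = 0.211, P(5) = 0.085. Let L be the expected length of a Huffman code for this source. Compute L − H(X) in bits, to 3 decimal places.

0.017 bits

Entropy H = −Σ p log₂ p ≈ 2.4371 bits.
Huffman merges: 8/125+17/200→149/1000; 149/1000+39/250→61/200; 211/1000+113/500→437/1000; 129/500+61/200→563/1000; 437/1000+563/1000→1. L = 1227/500 ≈ 2.4540.
L − H = 2.4540 − 2.4371 = 0.017 bits.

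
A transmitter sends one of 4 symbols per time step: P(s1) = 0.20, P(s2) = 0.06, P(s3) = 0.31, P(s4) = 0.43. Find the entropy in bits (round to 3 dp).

1.755 bits

H = −Σ pᵢ log₂ pᵢ.
−0.20·log₂(0.20) = 0.4644
−0.06·log₂(0.06) = 0.2435
−0.31·log₂(0.31) = 0.5238
−0.43·log₂(0.43) = 0.5236
Sum ≈ 1.7553 → 1.755 bits.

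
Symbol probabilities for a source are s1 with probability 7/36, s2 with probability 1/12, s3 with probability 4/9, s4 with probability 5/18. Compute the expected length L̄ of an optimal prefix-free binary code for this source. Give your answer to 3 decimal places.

1.833 bits/symbol

Repeatedly combine the two least-probable nodes; the expected code length is the sum of the merged weights.
merge 1/12 + 7/36 → 5/18
merge 5/18 + 5/18 → 5/9
merge 4/9 + 5/9 → 1
L = 5/18 + 5/9 + 1 = 11/6 ≈ 1.833 bits/symbol.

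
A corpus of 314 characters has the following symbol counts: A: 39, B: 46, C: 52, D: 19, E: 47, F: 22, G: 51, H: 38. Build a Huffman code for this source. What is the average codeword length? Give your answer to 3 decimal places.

2.965 bits/symbol

Probabilities are the counts divided by 314.
Repeatedly combine the two least-probable nodes; the expected code length is the sum of the merged weights.
merge 19/314 + 11/157 → 41/314
merge 19/157 + 39/314 → 77/314
merge 41/314 + 23/157 → 87/314
merge 47/314 + 51/314 → 49/157
merge 26/157 + 77/314 → 129/314
merge 87/314 + 49/157 → 185/314
merge 129/314 + 185/314 → 1
L = 41/314 + 77/314 + 87/314 + 49/157 + 129/314 + 185/314 + 1 = 931/314 ≈ 2.965 bits/symbol.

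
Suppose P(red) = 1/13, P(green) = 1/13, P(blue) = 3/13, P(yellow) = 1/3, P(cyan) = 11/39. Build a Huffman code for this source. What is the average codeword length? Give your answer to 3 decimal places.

2.154 bits/symbol

Repeatedly combine the two least-probable nodes; the expected code length is the sum of the merged weights.
merge 1/13 + 1/13 → 2/13
merge 2/13 + 3/13 → 5/13
merge 11/39 + 1/3 → 8/13
merge 5/13 + 8/13 → 1
L = 2/13 + 5/13 + 8/13 + 1 = 28/13 ≈ 2.154 bits/symbol.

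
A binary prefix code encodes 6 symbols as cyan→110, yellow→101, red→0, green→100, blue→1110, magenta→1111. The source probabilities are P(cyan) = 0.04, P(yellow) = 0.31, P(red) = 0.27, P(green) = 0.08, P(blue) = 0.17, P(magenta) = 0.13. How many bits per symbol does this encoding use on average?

2.76 bits/symbol

L̄ = Σ pᵢ·ℓᵢ = 0.04·3 + 0.31·3 + 0.27·1 + 0.08·3 + 0.17·4 + 0.13·4 = 2.76 bits/symbol.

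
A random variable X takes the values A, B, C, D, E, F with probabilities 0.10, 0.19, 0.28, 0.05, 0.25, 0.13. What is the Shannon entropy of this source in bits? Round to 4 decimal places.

H = −Σ pᵢ log₂ pᵢ.
−0.10·log₂(0.10) = 0.3322
−0.19·log₂(0.19) = 0.4552
−0.28·log₂(0.28) = 0.5142
−0.05·log₂(0.05) = 0.2161
−0.25·log₂(0.25) = 0.5000
−0.13·log₂(0.13) = 0.3826
Sum ≈ 2.4004 → 2.4004 bits.

2.4004 bits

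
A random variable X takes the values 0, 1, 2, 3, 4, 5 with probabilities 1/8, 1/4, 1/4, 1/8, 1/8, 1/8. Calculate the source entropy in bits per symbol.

2.5 bits

Each probability is a power of 1/2, so log₂(1/p) is an integer.
H = Σ p·log₂(1/p) = 1/8·3 + 1/4·2 + 1/4·2 + 1/8·3 + 1/8·3 + 1/8·3 = 2.5 bits.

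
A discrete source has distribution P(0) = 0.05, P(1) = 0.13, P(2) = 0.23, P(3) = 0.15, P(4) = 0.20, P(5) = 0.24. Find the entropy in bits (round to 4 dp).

H = −Σ pᵢ log₂ pᵢ.
−0.05·log₂(0.05) = 0.2161
−0.13·log₂(0.13) = 0.3826
−0.23·log₂(0.23) = 0.4877
−0.15·log₂(0.15) = 0.4105
−0.20·log₂(0.20) = 0.4644
−0.24·log₂(0.24) = 0.4941
Sum ≈ 2.4555 → 2.4555 bits.

2.4555 bits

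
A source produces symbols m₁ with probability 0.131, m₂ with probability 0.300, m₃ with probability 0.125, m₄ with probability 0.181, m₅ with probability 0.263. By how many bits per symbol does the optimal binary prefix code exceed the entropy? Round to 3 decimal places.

0.023 bits

Entropy H = −Σ p log₂ p ≈ 2.2333 bits.
Huffman merges: 1/8+131/1000→32/125; 181/1000+32/125→437/1000; 263/1000+3/10→563/1000; 437/1000+563/1000→1. L = 282/125 ≈ 2.2560.
L − H = 2.2560 − 2.2333 = 0.023 bits.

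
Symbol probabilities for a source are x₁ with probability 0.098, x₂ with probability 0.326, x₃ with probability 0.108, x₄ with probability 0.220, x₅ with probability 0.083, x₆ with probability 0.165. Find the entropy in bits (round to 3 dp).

H = −Σ pᵢ log₂ pᵢ.
−0.098·log₂(0.098) = 0.3284
−0.326·log₂(0.326) = 0.5272
−0.108·log₂(0.108) = 0.3468
−0.220·log₂(0.220) = 0.4806
−0.083·log₂(0.083) = 0.2980
−0.165·log₂(0.165) = 0.4289
Sum ≈ 2.4099 → 2.410 bits.

2.410 bits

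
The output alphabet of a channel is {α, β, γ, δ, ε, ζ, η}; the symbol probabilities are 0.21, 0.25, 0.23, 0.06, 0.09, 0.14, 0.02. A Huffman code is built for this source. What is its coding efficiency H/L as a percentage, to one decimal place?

Entropy H = −Σ p log₂ p ≈ 2.5267 bits.
Huffman merges: 1/50+3/50→2/25; 2/25+9/100→17/100; 7/50+17/100→31/100; 21/100+23/100→11/25; 1/4+31/100→14/25; 11/25+14/25→1. L = 64/25 ≈ 2.5600.
Efficiency = H/L = 2.5267/2.5600 = 98.7%.

98.7%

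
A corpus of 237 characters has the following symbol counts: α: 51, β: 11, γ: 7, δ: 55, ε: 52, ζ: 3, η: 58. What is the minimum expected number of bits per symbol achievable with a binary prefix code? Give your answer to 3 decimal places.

Probabilities are the counts divided by 237.
Repeatedly combine the two least-probable nodes; the expected code length is the sum of the merged weights.
merge 1/79 + 7/237 → 10/237
merge 10/237 + 11/237 → 7/79
merge 7/79 + 17/79 → 24/79
merge 52/237 + 55/237 → 107/237
merge 58/237 + 24/79 → 130/237
merge 107/237 + 130/237 → 1
L = 10/237 + 7/79 + 24/79 + 107/237 + 130/237 + 1 = 577/237 ≈ 2.435 bits/symbol.

2.435 bits/symbol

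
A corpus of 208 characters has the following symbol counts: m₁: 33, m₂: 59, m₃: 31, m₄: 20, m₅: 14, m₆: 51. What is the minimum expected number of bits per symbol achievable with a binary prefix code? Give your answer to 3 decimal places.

2.471 bits/symbol

Probabilities are the counts divided by 208.
Repeatedly combine the two least-probable nodes; the expected code length is the sum of the merged weights.
merge 7/104 + 5/52 → 17/104
merge 31/208 + 33/208 → 4/13
merge 17/104 + 51/208 → 85/208
merge 59/208 + 4/13 → 123/208
merge 85/208 + 123/208 → 1
L = 17/104 + 4/13 + 85/208 + 123/208 + 1 = 257/104 ≈ 2.471 bits/symbol.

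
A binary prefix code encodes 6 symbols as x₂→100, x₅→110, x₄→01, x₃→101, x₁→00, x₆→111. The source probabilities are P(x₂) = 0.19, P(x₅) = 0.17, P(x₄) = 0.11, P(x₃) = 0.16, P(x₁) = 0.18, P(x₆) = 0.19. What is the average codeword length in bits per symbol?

2.71 bits/symbol

L̄ = Σ pᵢ·ℓᵢ = 0.19·3 + 0.17·3 + 0.11·2 + 0.16·3 + 0.18·2 + 0.19·3 = 2.71 bits/symbol.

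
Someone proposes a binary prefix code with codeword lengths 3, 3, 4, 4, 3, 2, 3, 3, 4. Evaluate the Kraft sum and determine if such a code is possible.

With common denominator 2^4 = 16: Σ 2^(−ℓᵢ) = 2/16 + 2/16 + 1/16 + 1/16 + 2/16 + 4/16 + 2/16 + 2/16 + 1/16 = 17/16 = 1.0625.
Kraft's inequality requires Σ ≤ 1; here Σ = 1.0625 > 1, so no such prefix code exists.

1.0625; no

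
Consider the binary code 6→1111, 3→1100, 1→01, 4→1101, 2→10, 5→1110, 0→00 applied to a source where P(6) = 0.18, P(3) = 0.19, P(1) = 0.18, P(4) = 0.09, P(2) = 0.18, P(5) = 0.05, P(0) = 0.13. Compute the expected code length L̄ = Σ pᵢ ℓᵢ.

3.02 bits/symbol

L̄ = Σ pᵢ·ℓᵢ = 0.18·4 + 0.19·4 + 0.18·2 + 0.09·4 + 0.18·2 + 0.05·4 + 0.13·2 = 3.02 bits/symbol.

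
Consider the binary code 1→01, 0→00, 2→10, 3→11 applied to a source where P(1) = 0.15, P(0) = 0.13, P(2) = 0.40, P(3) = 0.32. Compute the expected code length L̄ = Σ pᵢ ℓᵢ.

2 bits/symbol

L̄ = Σ pᵢ·ℓᵢ = 0.15·2 + 0.13·2 + 0.40·2 + 0.32·2 = 2 bits/symbol.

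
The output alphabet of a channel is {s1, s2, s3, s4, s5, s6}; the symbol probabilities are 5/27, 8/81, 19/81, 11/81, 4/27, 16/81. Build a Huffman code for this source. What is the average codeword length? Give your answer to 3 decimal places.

Repeatedly combine the two least-probable nodes; the expected code length is the sum of the merged weights.
merge 8/81 + 11/81 → 19/81
merge 4/27 + 5/27 → 1/3
merge 16/81 + 19/81 → 35/81
merge 19/81 + 1/3 → 46/81
merge 35/81 + 46/81 → 1
L = 19/81 + 1/3 + 35/81 + 46/81 + 1 = 208/81 ≈ 2.568 bits/symbol.

2.568 bits/symbol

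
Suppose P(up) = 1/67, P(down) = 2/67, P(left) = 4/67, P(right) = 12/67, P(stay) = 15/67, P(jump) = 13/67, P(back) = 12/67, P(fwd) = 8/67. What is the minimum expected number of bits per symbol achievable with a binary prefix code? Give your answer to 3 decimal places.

Repeatedly combine the two least-probable nodes; the expected code length is the sum of the merged weights.
merge 1/67 + 2/67 → 3/67
merge 3/67 + 4/67 → 7/67
merge 7/67 + 8/67 → 15/67
merge 12/67 + 12/67 → 24/67
merge 13/67 + 15/67 → 28/67
merge 15/67 + 24/67 → 39/67
merge 28/67 + 39/67 → 1
L = 3/67 + 7/67 + 15/67 + 24/67 + 28/67 + 39/67 + 1 = 183/67 ≈ 2.731 bits/symbol.

2.731 bits/symbol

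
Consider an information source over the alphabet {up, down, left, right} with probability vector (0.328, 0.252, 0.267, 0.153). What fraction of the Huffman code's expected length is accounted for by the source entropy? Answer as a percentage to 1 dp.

Entropy H = −Σ p log₂ p ≈ 1.9516 bits.
Huffman merges: 153/1000+63/250→81/200; 267/1000+41/125→119/200; 81/200+119/200→1. L = 2 ≈ 2.0000.
Efficiency = H/L = 1.9516/2.0000 = 97.6%.

97.6%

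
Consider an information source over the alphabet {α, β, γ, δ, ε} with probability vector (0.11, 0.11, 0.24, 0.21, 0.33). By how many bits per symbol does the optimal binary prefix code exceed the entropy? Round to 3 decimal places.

0.025 bits

Entropy H = −Σ p log₂ p ≈ 2.1954 bits.
Huffman merges: 11/100+11/100→11/50; 21/100+11/50→43/100; 6/25+33/100→57/100; 43/100+57/100→1. L = 111/50 ≈ 2.2200.
L − H = 2.2200 − 2.1954 = 0.025 bits.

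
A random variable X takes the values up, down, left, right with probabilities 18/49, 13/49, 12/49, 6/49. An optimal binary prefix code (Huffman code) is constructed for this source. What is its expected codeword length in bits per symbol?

2 bits/symbol

Repeatedly combine the two least-probable nodes; the expected code length is the sum of the merged weights.
merge 6/49 + 12/49 → 18/49
merge 13/49 + 18/49 → 31/49
merge 18/49 + 31/49 → 1
L = 18/49 + 31/49 + 1 = 2 bits/symbol.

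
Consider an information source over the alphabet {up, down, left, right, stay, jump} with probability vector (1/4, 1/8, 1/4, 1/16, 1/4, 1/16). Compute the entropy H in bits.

Each probability is a power of 1/2, so log₂(1/p) is an integer.
H = Σ p·log₂(1/p) = 1/4·2 + 1/8·3 + 1/4·2 + 1/16·4 + 1/4·2 + 1/16·4 = 2.375 bits.

2.375 bits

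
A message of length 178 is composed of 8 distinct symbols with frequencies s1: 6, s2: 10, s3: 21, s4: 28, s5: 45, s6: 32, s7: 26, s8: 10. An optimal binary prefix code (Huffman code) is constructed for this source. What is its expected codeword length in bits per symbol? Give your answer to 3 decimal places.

2.803 bits/symbol

Probabilities are the counts divided by 178.
Repeatedly combine the two least-probable nodes; the expected code length is the sum of the merged weights.
merge 3/89 + 5/89 → 8/89
merge 5/89 + 8/89 → 13/89
merge 21/178 + 13/89 → 47/178
merge 13/89 + 14/89 → 27/89
merge 16/89 + 45/178 → 77/178
merge 47/178 + 27/89 → 101/178
merge 77/178 + 101/178 → 1
L = 8/89 + 13/89 + 47/178 + 27/89 + 77/178 + 101/178 + 1 = 499/178 ≈ 2.803 bits/symbol.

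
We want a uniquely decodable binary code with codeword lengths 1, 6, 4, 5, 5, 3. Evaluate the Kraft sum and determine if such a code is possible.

With common denominator 2^6 = 64: Σ 2^(−ℓᵢ) = 32/64 + 1/64 + 4/64 + 2/64 + 2/64 + 8/64 = 49/64 = 0.765625.
Kraft's inequality requires Σ ≤ 1; here Σ = 0.765625 ≤ 1, so such a prefix code exists.

0.765625; yes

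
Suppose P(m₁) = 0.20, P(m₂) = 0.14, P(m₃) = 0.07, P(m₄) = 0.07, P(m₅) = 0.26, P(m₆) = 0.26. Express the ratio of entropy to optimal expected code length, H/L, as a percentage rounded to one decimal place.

99.6%

Entropy H = −Σ p log₂ p ≈ 2.4092 bits.
Huffman merges: 7/100+7/100→7/50; 7/50+7/50→7/25; 1/5+13/50→23/50; 13/50+7/25→27/50; 23/50+27/50→1. L = 121/50 ≈ 2.4200.
Efficiency = H/L = 2.4092/2.4200 = 99.6%.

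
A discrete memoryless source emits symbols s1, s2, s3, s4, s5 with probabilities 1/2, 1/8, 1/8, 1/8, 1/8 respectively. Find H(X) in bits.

2 bits

Each probability is a power of 1/2, so log₂(1/p) is an integer.
H = Σ p·log₂(1/p) = 1/2·1 + 1/8·3 + 1/8·3 + 1/8·3 + 1/8·3 = 2 bits.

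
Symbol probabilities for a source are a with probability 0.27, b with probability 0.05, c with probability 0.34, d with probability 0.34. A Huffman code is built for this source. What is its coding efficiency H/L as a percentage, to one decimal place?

Entropy H = −Σ p log₂ p ≈ 1.7845 bits.
Huffman merges: 1/20+27/100→8/25; 8/25+17/50→33/50; 17/50+33/50→1. L = 99/50 ≈ 1.9800.
Efficiency = H/L = 1.7845/1.9800 = 90.1%.

90.1%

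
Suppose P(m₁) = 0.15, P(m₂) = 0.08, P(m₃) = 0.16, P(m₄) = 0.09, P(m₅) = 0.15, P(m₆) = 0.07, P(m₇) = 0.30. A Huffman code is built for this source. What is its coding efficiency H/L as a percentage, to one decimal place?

98.1%

Entropy H = −Σ p log₂ p ≈ 2.6379 bits.
Huffman merges: 7/100+2/25→3/20; 9/100+3/20→6/25; 3/20+3/20→3/10; 4/25+6/25→2/5; 3/10+3/10→3/5; 2/5+3/5→1. L = 269/100 ≈ 2.6900.
Efficiency = H/L = 2.6379/2.6900 = 98.1%.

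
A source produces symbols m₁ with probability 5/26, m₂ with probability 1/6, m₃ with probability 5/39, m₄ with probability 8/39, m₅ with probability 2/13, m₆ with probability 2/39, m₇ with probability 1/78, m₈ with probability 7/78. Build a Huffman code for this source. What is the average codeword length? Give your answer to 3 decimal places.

2.821 bits/symbol

Repeatedly combine the two least-probable nodes; the expected code length is the sum of the merged weights.
merge 1/78 + 2/39 → 5/78
merge 5/78 + 7/78 → 2/13
merge 5/39 + 2/13 → 11/39
merge 2/13 + 1/6 → 25/78
merge 5/26 + 8/39 → 31/78
merge 11/39 + 25/78 → 47/78
merge 31/78 + 47/78 → 1
L = 5/78 + 2/13 + 11/39 + 25/78 + 31/78 + 47/78 + 1 = 110/39 ≈ 2.821 bits/symbol.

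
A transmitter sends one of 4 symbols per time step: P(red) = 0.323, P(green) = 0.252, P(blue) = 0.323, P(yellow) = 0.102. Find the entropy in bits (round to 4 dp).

1.8903 bits

H = −Σ pᵢ log₂ pᵢ.
−0.323·log₂(0.323) = 0.5266
−0.252·log₂(0.252) = 0.5011
−0.323·log₂(0.323) = 0.5266
−0.102·log₂(0.102) = 0.3359
Sum ≈ 1.8903 → 1.8903 bits.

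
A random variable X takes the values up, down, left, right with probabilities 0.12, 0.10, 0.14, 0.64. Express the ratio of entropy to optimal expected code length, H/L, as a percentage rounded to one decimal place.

95.5%

Entropy H = −Σ p log₂ p ≈ 1.5084 bits.
Huffman merges: 1/10+3/25→11/50; 7/50+11/50→9/25; 9/25+16/25→1. L = 79/50 ≈ 1.5800.
Efficiency = H/L = 1.5084/1.5800 = 95.5%.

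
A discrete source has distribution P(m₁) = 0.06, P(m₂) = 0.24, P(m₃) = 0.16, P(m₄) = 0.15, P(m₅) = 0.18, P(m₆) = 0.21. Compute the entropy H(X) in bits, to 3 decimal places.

H = −Σ pᵢ log₂ pᵢ.
−0.06·log₂(0.06) = 0.2435
−0.24·log₂(0.24) = 0.4941
−0.16·log₂(0.16) = 0.4230
−0.15·log₂(0.15) = 0.4105
−0.18·log₂(0.18) = 0.4453
−0.21·log₂(0.21) = 0.4728
Sum ≈ 2.4894 → 2.489 bits.

2.489 bits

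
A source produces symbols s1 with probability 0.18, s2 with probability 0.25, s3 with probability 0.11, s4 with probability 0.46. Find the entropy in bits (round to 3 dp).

1.811 bits

H = −Σ pᵢ log₂ pᵢ.
−0.18·log₂(0.18) = 0.4453
−0.25·log₂(0.25) = 0.5000
−0.11·log₂(0.11) = 0.3503
−0.46·log₂(0.46) = 0.5153
Sum ≈ 1.8109 → 1.811 bits.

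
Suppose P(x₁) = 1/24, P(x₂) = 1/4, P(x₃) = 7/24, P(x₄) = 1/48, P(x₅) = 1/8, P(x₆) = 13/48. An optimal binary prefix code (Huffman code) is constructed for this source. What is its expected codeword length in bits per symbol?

2.25 bits/symbol

Repeatedly combine the two least-probable nodes; the expected code length is the sum of the merged weights.
merge 1/48 + 1/24 → 1/16
merge 1/16 + 1/8 → 3/16
merge 3/16 + 1/4 → 7/16
merge 13/48 + 7/24 → 9/16
merge 7/16 + 9/16 → 1
L = 1/16 + 3/16 + 7/16 + 9/16 + 1 = 9/4 = 2.25 bits/symbol.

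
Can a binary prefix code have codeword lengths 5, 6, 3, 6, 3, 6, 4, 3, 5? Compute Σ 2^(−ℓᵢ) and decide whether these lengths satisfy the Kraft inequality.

With common denominator 2^6 = 64: Σ 2^(−ℓᵢ) = 2/64 + 1/64 + 8/64 + 1/64 + 8/64 + 1/64 + 4/64 + 8/64 + 2/64 = 35/64 = 0.546875.
Kraft's inequality requires Σ ≤ 1; here Σ = 0.546875 ≤ 1, so such a prefix code exists.

0.546875; yes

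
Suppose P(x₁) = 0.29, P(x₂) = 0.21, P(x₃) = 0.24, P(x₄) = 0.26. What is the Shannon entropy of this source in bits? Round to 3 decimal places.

H = −Σ pᵢ log₂ pᵢ.
−0.29·log₂(0.29) = 0.5179
−0.21·log₂(0.21) = 0.4728
−0.24·log₂(0.24) = 0.4941
−0.26·log₂(0.26) = 0.5053
Sum ≈ 1.9901 → 1.990 bits.

1.990 bits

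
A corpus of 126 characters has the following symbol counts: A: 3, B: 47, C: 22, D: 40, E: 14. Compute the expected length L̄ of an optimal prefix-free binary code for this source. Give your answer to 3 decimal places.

Probabilities are the counts divided by 126.
Repeatedly combine the two least-probable nodes; the expected code length is the sum of the merged weights.
merge 1/42 + 1/9 → 17/126
merge 17/126 + 11/63 → 13/42
merge 13/42 + 20/63 → 79/126
merge 47/126 + 79/126 → 1
L = 17/126 + 13/42 + 79/126 + 1 = 29/14 ≈ 2.071 bits/symbol.

2.071 bits/symbol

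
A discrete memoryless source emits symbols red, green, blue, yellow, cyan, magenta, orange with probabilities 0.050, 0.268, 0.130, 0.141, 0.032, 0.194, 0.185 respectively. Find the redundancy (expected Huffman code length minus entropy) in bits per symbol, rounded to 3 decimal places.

0.045 bits

Entropy H = −Σ p log₂ p ≈ 2.5746 bits.
Huffman merges: 4/125+1/20→41/500; 41/500+13/100→53/250; 141/1000+37/200→163/500; 97/500+53/250→203/500; 67/250+163/500→297/500; 203/500+297/500→1. L = 131/50 ≈ 2.6200.
L − H = 2.6200 − 2.5746 = 0.045 bits.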